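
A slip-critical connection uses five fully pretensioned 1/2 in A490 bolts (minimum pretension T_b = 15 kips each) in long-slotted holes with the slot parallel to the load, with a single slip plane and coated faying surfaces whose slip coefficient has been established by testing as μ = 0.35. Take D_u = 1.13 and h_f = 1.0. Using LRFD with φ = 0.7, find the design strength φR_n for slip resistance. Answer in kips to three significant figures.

20.8 kips

R_n = μ · D_u · h_f · T_b · n_s · n_b = 0.35 × 1.13 × 1.0 × 15 × 1 × 5 = 29.66 kips.
Design strength φR_n = 0.7 × 29.66 = 20.8 kips.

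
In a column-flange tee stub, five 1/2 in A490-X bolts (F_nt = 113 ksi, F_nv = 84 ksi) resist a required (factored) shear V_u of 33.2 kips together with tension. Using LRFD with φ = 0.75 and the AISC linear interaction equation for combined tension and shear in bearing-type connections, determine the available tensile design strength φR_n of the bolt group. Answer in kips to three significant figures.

A_b = π·0.5²/4 = 0.1963 in²; f_rv = 33.2 / (5 × 0.1963) = 33.82 ksi.
F'_nt = 1.3 F_nt − (F_nt / φF_nv) f_rv = 1.3·113 − (113/(0.75·84))·33.82 = 86.24 ksi, capped at F_nt → F'_nt = 86.24 ksi.
R_n = F'_nt · A_b · n = 86.24 × 0.1963 × 5 = 84.67 kips.
Design strength φR_n = 0.75 × 84.67 = 63.5 kips.

63.5 kips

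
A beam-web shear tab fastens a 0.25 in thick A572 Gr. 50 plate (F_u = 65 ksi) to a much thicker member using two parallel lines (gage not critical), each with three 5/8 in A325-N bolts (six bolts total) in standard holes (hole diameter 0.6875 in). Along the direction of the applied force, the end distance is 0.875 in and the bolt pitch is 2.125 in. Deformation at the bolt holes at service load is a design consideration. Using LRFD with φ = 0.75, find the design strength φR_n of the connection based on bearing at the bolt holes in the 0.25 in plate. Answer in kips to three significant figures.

88.7 kips

Per bolt r_n = 1.2 l_c t F_u ≤ 2.4 d t F_u; upper limit = 2.4 × 0.625 × 0.25 × 65 = 24.38 kips.
Edge bolt: l_c = 0.875 − 0.6875/2 = 0.5312 in → 1.2 × 0.5312 × 0.25 × 65 = 10.36 → r_n = 10.36 kips.
Interior bolts: l_c = 2.125 − 0.6875 = 1.438 in → 1.2 × 1.438 × 0.25 × 65 = 28.03 → r_n = 24.38 kips.
R_n = 2 × 10.36 + 4 × 24.38 = 118.2 kips.
Design strength φR_n = 0.75 × 118.2 = 88.7 kips.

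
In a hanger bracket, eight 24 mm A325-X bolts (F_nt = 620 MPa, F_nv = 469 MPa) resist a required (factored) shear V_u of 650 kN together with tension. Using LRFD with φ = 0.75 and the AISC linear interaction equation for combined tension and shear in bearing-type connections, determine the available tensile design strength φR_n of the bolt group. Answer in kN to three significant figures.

1330 kN

A_b = π·24²/4 = 452.4 mm²; f_rv = 650 × 1000 / (8 × 452.4) = 179.6 MPa.
F'_nt = 1.3 F_nt − (F_nt / φF_nv) f_rv = 1.3·620 − (620/(0.75·469))·179.6 = 489.4 MPa, capped at F_nt → F'_nt = 489.4 MPa.
R_n = F'_nt · A_b · n = 489.4 × 452.4 × 8 / 1000 = 1771 kN.
Design strength φR_n = 0.75 × 1771 = 1330 kN.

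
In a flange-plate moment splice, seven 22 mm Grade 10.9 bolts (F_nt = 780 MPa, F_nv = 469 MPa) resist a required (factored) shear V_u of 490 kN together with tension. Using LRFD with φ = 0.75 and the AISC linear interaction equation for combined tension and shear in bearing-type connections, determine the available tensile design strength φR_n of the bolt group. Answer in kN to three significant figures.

1210 kN

A_b = π·22²/4 = 380.1 mm²; f_rv = 490 × 1000 / (7 × 380.1) = 184.1 MPa.
F'_nt = 1.3 F_nt − (F_nt / φF_nv) f_rv = 1.3·780 − (780/(0.75·469))·184.1 = 605.7 MPa, capped at F_nt → F'_nt = 605.7 MPa.
R_n = F'_nt · A_b · n = 605.7 × 380.1 × 7 / 1000 = 1612 kN.
Design strength φR_n = 0.75 × 1612 = 1210 kN.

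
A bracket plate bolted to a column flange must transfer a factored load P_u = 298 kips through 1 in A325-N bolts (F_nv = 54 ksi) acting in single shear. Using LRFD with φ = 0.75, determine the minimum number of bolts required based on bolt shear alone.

10 bolts

A_b = π·1²/4 = 0.7854 in².
Per-bolt design strength φR_n = 0.75 × 54 × 0.7854 × 1 = 31.81 kips.
n ≥ 298 / 31.81 = 9.369 → use 10 bolts.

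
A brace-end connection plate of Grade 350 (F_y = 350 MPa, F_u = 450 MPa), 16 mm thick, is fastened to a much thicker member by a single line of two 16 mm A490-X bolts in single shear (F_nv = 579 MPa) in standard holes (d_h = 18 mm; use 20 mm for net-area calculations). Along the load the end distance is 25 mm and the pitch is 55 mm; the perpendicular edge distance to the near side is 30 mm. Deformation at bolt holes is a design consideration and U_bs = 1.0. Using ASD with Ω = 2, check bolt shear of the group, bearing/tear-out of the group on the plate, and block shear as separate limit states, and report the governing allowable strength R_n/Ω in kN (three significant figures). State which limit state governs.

Bolt shear: A_b = π·16²/4 = 201.1 mm²; R_n = 579 × 201.1 × 2 × 1 / 1000 = 232.8 kN → 232.8 / 2 = 116 kN.
Bearing: edge l_c = 16, r_n = 138.2 kN; interior l_c = 37, r_n = 276.5 kN; R_n = 138.2 + 1·276.5 = 414.7 kN → 207 kN.
Block shear: A_gv = 1280, A_nv = 800, A_nt = 320 mm²; R_n = min(0.6F_uA_nv, 0.6F_yA_gv) + U_bs·F_u·A_nt = 360 kN → 180 kN.
Bolt shear governs: 116 kN.

116 kN (bolt shear governs)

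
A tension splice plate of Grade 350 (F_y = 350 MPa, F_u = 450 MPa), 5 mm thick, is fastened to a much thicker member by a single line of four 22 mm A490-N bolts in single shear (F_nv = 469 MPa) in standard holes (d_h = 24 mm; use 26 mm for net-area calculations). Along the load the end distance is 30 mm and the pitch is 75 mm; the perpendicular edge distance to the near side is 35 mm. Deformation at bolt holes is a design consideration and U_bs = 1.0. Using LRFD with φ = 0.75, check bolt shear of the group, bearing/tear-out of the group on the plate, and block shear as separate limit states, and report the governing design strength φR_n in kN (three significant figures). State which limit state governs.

Bolt shear: A_b = π·22²/4 = 380.1 mm²; R_n = 469 × 380.1 × 4 × 1 / 1000 = 713.1 kN → 0.75 × 713.1 = 535 kN.
Bearing: edge l_c = 18, r_n = 48.6 kN; interior l_c = 51, r_n = 118.8 kN; R_n = 48.6 + 3·118.8 = 405 kN → 304 kN.
Block shear: A_gv = 1275, A_nv = 820, A_nt = 110 mm²; R_n = min(0.6F_uA_nv, 0.6F_yA_gv) + U_bs·F_u·A_nt = 270.9 kN → 203 kN.
Block shear governs: 203 kN.

203 kN (block shear governs)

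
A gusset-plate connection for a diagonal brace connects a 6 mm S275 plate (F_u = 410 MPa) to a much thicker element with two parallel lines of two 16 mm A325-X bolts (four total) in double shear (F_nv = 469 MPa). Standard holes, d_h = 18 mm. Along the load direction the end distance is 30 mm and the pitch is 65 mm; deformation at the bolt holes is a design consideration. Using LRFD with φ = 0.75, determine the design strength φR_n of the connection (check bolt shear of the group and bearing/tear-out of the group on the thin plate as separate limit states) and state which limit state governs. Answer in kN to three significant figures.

235 kN (bearing governs)

Bolt shear: A_b = π·16²/4 = 201.1 mm²; R_n = 469 × 201.1 × 4 × 2 / 1000 = 754.4 kN → 0.75 × 754.4 = 566 kN.
Bearing (1.2 l_c t F_u ≤ 2.4 d t F_u): upper limit = 2.4·16·6·410 / 1000 = 94.46 kN.
  Edge l_c = 30 − 18/2 = 21 → r_n = 61.99 kN; interior l_c = 65 − 18 = 47 → r_n = 94.46 kN.
  R_n,bearing = 2·61.99 + 2·94.46 = 312.9 kN → 0.75 × 312.9 = 235 kN.
Bearing governs: 235 kN.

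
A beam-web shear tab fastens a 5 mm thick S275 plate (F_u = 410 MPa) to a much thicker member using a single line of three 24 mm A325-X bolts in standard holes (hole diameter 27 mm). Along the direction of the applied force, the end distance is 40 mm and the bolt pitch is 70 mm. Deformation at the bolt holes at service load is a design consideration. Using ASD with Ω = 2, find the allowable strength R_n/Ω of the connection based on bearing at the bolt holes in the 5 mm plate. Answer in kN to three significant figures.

138 kN

Per bolt r_n = 1.2 l_c t F_u ≤ 2.4 d t F_u; upper limit = 2.4 × 24 × 5 × 410 / 1000 = 118.1 kN.
Edge bolt: l_c = 40 − 27/2 = 26.5 mm → 1.2 × 26.5 × 5 × 410 / 1000 = 65.19 → r_n = 65.19 kN.
Interior bolts: l_c = 70 − 27 = 43 mm → 1.2 × 43 × 5 × 410 / 1000 = 105.8 → r_n = 105.8 kN.
R_n = 1 × 65.19 + 2 × 105.8 = 276.8 kN.
Allowable strength R_n/Ω = 276.8 / 2 = 138 kN.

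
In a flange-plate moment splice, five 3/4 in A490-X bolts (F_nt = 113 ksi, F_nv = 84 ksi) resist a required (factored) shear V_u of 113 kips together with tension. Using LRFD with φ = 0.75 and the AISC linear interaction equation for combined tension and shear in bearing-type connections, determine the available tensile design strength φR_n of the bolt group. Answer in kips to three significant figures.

91.4 kips

A_b = π·0.75²/4 = 0.4418 in²; f_rv = 113 / (5 × 0.4418) = 51.16 ksi.
F'_nt = 1.3 F_nt − (F_nt / φF_nv) f_rv = 1.3·113 − (113/(0.75·84))·51.16 = 55.14 ksi, capped at F_nt → F'_nt = 55.14 ksi.
R_n = F'_nt · A_b · n = 55.14 × 0.4418 × 5 = 121.8 kips.
Design strength φR_n = 0.75 × 121.8 = 91.4 kips.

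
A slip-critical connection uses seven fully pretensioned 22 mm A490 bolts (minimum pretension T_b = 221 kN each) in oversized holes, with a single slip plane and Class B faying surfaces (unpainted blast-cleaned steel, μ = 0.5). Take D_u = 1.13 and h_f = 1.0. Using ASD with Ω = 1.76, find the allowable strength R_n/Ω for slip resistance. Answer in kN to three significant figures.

497 kN

R_n = μ · D_u · h_f · T_b · n_s · n_b = 0.5 × 1.13 × 1.0 × 221 × 1 × 7 = 874.1 kN.
Allowable strength R_n/Ω = 874.1 / 1.76 = 497 kN.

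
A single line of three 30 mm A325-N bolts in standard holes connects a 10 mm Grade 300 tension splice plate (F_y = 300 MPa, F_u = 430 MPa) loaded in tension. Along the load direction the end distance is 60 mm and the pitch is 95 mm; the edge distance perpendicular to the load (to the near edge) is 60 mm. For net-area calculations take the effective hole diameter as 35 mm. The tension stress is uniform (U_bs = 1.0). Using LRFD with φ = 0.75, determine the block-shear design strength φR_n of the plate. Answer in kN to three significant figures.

Shear plane L_v = 60 + 2·95 = 250 mm; A_gv = 250 × 10 = 2500 mm².
A_nv = (250 − 2.5·35) × 10 = 1625 mm².
A_nt = (60 − 0.5·35) × 10 = 425 mm².
0.6 F_u A_nv = 419.2 kN; 0.6 F_y A_gv = 450 kN → shear rupture governs the shear term.
R_n = 419.2 + 1.0 × 430 × 425 / 1000 = 602 kN.
Design strength φR_n = 0.75 × 602 = 452 kN.

452 kN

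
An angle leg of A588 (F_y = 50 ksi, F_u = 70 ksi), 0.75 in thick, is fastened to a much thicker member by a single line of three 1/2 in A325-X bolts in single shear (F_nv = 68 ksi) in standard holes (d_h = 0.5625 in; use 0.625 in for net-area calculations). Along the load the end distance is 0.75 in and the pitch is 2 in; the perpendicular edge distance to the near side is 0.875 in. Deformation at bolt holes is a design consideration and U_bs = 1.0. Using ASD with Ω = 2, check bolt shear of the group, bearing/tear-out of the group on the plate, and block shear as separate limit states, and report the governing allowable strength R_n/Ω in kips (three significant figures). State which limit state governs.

20 kips (bolt shear governs)

Bolt shear: A_b = π·0.5²/4 = 0.1963 in²; R_n = 68 × 0.1963 × 3 × 1 = 40.06 kips → 40.06 / 2 = 20 kips.
Bearing: edge l_c = 0.4688, r_n = 29.53 kips; interior l_c = 1.438, r_n = 63 kips; R_n = 29.53 + 2·63 = 155.5 kips → 77.8 kips.
Block shear: A_gv = 3.562, A_nv = 2.391, A_nt = 0.4219 in²; R_n = min(0.6F_uA_nv, 0.6F_yA_gv) + U_bs·F_u·A_nt = 129.9 kips → 65 kips.
Bolt shear governs: 20 kips.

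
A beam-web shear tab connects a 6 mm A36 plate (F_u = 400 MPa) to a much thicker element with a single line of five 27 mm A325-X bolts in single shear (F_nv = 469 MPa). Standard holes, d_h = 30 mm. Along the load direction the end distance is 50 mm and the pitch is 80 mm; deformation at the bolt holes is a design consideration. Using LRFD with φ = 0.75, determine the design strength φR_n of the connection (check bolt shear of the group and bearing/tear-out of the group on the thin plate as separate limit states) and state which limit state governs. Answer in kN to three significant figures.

508 kN (bearing governs)

Bolt shear: A_b = π·27²/4 = 572.6 mm²; R_n = 469 × 572.6 × 5 × 1 / 1000 = 1343 kN → 0.75 × 1343 = 1010 kN.
Bearing (1.2 l_c t F_u ≤ 2.4 d t F_u): upper limit = 2.4·27·6·400 / 1000 = 155.5 kN.
  Edge l_c = 50 − 30/2 = 35 → r_n = 100.8 kN; interior l_c = 80 − 30 = 50 → r_n = 144 kN.
  R_n,bearing = 1·100.8 + 4·144 = 676.8 kN → 0.75 × 676.8 = 508 kN.
Bearing governs: 508 kN.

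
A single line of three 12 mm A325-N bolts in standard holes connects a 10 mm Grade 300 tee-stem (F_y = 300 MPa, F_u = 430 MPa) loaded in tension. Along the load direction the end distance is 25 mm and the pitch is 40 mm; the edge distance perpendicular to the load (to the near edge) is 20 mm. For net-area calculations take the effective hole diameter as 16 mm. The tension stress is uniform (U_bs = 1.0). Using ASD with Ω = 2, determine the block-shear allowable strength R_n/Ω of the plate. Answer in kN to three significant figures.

110 kN

Shear plane L_v = 25 + 2·40 = 105 mm; A_gv = 105 × 10 = 1050 mm².
A_nv = (105 − 2.5·16) × 10 = 650 mm².
A_nt = (20 − 0.5·16) × 10 = 120 mm².
0.6 F_u A_nv = 167.7 kN; 0.6 F_y A_gv = 189 kN → shear rupture governs the shear term.
R_n = 167.7 + 1.0 × 430 × 120 / 1000 = 219.3 kN.
Allowable strength R_n/Ω = 219.3 / 2 = 110 kN.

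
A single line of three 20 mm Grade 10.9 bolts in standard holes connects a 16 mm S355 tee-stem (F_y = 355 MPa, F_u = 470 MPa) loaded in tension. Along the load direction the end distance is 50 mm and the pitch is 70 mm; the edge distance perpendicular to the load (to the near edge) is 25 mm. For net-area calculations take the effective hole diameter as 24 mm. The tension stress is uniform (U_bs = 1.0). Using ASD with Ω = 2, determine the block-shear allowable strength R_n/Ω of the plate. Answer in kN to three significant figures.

342 kN

Shear plane L_v = 50 + 2·70 = 190 mm; A_gv = 190 × 16 = 3040 mm².
A_nv = (190 − 2.5·24) × 16 = 2080 mm².
A_nt = (25 − 0.5·24) × 16 = 208 mm².
0.6 F_u A_nv = 586.6 kN; 0.6 F_y A_gv = 647.5 kN → shear rupture governs the shear term.
R_n = 586.6 + 1.0 × 470 × 208 / 1000 = 684.3 kN.
Allowable strength R_n/Ω = 684.3 / 2 = 342 kN.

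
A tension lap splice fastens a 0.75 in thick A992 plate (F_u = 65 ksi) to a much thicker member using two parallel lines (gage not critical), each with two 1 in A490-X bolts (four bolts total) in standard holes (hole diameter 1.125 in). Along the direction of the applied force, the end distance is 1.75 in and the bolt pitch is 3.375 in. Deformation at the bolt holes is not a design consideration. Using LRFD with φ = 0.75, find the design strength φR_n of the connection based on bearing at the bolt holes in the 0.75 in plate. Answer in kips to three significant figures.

350 kips

Per bolt r_n = 1.5 l_c t F_u ≤ 3.0 d t F_u; upper limit = 3.0 × 1 × 0.75 × 65 = 146.2 kips.
Edge bolt: l_c = 1.75 − 1.125/2 = 1.188 in → 1.5 × 1.188 × 0.75 × 65 = 86.84 → r_n = 86.84 kips.
Interior bolts: l_c = 3.375 − 1.125 = 2.25 in → 1.5 × 2.25 × 0.75 × 65 = 164.5 → r_n = 146.2 kips.
R_n = 2 × 86.84 + 2 × 146.2 = 466.2 kips.
Design strength φR_n = 0.75 × 466.2 = 350 kips.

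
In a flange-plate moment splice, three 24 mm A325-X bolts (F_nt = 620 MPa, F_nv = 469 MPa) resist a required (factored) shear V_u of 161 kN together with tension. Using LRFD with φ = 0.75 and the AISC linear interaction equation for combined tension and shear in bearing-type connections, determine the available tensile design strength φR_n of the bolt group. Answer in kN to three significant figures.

608 kN

A_b = π·24²/4 = 452.4 mm²; f_rv = 161 × 1000 / (3 × 452.4) = 118.6 MPa.
F'_nt = 1.3 F_nt − (F_nt / φF_nv) f_rv = 1.3·620 − (620/(0.75·469))·118.6 = 596.9 MPa, capped at F_nt → F'_nt = 596.9 MPa.
R_n = F'_nt · A_b · n = 596.9 × 452.4 × 3 / 1000 = 810.1 kN.
Design strength φR_n = 0.75 × 810.1 = 608 kN.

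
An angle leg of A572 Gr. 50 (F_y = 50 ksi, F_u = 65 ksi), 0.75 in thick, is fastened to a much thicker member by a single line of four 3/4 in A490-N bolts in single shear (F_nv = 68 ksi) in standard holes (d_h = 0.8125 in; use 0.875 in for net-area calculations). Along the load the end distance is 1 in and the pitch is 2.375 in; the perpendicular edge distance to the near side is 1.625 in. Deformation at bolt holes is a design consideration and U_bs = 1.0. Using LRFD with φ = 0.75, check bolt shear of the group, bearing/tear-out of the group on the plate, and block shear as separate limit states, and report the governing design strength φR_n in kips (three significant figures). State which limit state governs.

Bolt shear: A_b = π·0.75²/4 = 0.4418 in²; R_n = 68 × 0.4418 × 4 × 1 = 120.2 kips → 0.75 × 120.2 = 90.1 kips.
Bearing: edge l_c = 0.5938, r_n = 34.73 kips; interior l_c = 1.562, r_n = 87.75 kips; R_n = 34.73 + 3·87.75 = 298 kips → 223 kips.
Block shear: A_gv = 6.094, A_nv = 3.797, A_nt = 0.8906 in²; R_n = min(0.6F_uA_nv, 0.6F_yA_gv) + U_bs·F_u·A_nt = 206 kips → 154 kips.
Bolt shear governs: 90.1 kips.

90.1 kips (bolt shear governs)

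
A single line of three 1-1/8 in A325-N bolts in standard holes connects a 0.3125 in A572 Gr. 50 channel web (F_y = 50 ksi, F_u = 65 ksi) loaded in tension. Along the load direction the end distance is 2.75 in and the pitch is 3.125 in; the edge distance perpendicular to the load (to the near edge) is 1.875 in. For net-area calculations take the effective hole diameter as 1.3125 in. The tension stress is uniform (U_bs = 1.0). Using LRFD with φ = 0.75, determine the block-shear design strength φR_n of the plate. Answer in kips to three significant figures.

70.8 kips

Shear plane L_v = 2.75 + 2·3.125 = 9 in; A_gv = 9 × 0.3125 = 2.812 in².
A_nv = (9 − 2.5·1.3125) × 0.3125 = 1.787 in².
A_nt = (1.875 − 0.5·1.3125) × 0.3125 = 0.3809 in².
0.6 F_u A_nv = 69.7 kips; 0.6 F_y A_gv = 84.38 kips → shear rupture governs the shear term.
R_n = 69.7 + 1.0 × 65 × 0.3809 = 94.45 kips.
Design strength φR_n = 0.75 × 94.45 = 70.8 kips.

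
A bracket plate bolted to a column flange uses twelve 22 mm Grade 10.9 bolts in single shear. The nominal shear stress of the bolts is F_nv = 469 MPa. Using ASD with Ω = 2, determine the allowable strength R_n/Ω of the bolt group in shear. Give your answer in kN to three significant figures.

A_b = π × 22² / 4 = 380.1 mm².
R_n = F_nv · A_b · n · n_s = 469 × 380.1 × 12 × 1 / 1000 = 2139 kN.
Allowable strength R_n/Ω = 2139 / 2 = 1070 kN.

1070 kN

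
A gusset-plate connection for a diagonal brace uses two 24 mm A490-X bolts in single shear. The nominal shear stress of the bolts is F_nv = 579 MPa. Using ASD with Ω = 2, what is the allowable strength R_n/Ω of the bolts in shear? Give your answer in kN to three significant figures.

262 kN

A_b = π × 24² / 4 = 452.4 mm².
R_n = F_nv · A_b · n · n_s = 579 × 452.4 × 2 × 1 / 1000 = 523.9 kN.
Allowable strength R_n/Ω = 523.9 / 2 = 262 kN.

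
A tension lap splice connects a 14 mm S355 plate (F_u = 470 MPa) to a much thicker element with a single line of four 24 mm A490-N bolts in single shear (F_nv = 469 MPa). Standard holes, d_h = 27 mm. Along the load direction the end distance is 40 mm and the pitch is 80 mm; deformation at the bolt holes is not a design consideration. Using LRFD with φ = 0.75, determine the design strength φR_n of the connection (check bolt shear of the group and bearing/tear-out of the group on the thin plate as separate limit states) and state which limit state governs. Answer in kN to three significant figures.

Bolt shear: A_b = π·24²/4 = 452.4 mm²; R_n = 469 × 452.4 × 4 × 1 / 1000 = 848.7 kN → 0.75 × 848.7 = 637 kN.
Bearing (1.5 l_c t F_u ≤ 3.0 d t F_u): upper limit = 3.0·24·14·470 / 1000 = 473.8 kN.
  Edge l_c = 40 − 27/2 = 26.5 → r_n = 261.6 kN; interior l_c = 80 − 27 = 53 → r_n = 473.8 kN.
  R_n,bearing = 1·261.6 + 3·473.8 = 1683 kN → 0.75 × 1683 = 1260 kN.
Bolt shear governs: 637 kN.

637 kN (bolt shear governs)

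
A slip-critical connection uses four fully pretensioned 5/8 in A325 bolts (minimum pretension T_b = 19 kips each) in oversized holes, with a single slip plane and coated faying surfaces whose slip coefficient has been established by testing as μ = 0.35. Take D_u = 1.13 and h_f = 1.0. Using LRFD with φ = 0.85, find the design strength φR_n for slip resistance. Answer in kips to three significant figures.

R_n = μ · D_u · h_f · T_b · n_s · n_b = 0.35 × 1.13 × 1.0 × 19 × 1 × 4 = 30.06 kips.
Design strength φR_n = 0.85 × 30.06 = 25.5 kips.

25.5 kips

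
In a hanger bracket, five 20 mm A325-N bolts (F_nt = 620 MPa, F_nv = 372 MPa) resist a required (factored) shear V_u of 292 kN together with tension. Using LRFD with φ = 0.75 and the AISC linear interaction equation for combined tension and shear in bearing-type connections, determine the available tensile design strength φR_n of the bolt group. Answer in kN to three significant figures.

463 kN

A_b = π·20²/4 = 314.2 mm²; f_rv = 292 × 1000 / (5 × 314.2) = 185.9 MPa.
F'_nt = 1.3 F_nt − (F_nt / φF_nv) f_rv = 1.3·620 − (620/(0.75·372))·185.9 = 392.9 MPa, capped at F_nt → F'_nt = 392.9 MPa.
R_n = F'_nt · A_b · n = 392.9 × 314.2 × 5 / 1000 = 617.2 kN.
Design strength φR_n = 0.75 × 617.2 = 463 kN.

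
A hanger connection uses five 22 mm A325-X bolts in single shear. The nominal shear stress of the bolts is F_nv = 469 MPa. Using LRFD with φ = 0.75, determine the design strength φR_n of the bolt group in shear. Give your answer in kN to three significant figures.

A_b = π × 22² / 4 = 380.1 mm².
R_n = F_nv · A_b · n · n_s = 469 × 380.1 × 5 × 1 / 1000 = 891.4 kN.
Design strength φR_n = 0.75 × 891.4 = 669 kN.

669 kN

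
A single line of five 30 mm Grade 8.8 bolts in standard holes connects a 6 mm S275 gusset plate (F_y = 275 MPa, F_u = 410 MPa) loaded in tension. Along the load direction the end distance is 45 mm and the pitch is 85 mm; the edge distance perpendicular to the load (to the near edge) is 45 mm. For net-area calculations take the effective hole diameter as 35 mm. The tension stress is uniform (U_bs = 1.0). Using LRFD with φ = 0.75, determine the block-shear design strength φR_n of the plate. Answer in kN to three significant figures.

Shear plane L_v = 45 + 4·85 = 385 mm; A_gv = 385 × 6 = 2310 mm².
A_nv = (385 − 4.5·35) × 6 = 1365 mm².
A_nt = (45 − 0.5·35) × 6 = 165 mm².
0.6 F_u A_nv = 335.8 kN; 0.6 F_y A_gv = 381.2 kN → shear rupture governs the shear term.
R_n = 335.8 + 1.0 × 410 × 165 / 1000 = 403.4 kN.
Design strength φR_n = 0.75 × 403.4 = 303 kN.

303 kN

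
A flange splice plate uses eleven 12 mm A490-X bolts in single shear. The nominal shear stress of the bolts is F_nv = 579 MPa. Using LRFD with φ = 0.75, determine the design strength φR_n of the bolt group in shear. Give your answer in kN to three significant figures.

A_b = π × 12² / 4 = 113.1 mm².
R_n = F_nv · A_b · n · n_s = 579 × 113.1 × 11 × 1 / 1000 = 720.3 kN.
Design strength φR_n = 0.75 × 720.3 = 540 kN.

540 kN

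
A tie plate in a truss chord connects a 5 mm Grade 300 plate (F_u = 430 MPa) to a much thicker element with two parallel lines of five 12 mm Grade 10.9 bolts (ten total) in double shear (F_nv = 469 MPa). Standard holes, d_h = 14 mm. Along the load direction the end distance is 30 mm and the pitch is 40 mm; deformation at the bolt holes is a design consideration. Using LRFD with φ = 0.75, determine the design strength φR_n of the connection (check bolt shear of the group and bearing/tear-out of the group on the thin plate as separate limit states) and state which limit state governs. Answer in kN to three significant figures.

Bolt shear: A_b = π·12²/4 = 113.1 mm²; R_n = 469 × 113.1 × 10 × 2 / 1000 = 1061 kN → 0.75 × 1061 = 796 kN.
Bearing (1.2 l_c t F_u ≤ 2.4 d t F_u): upper limit = 2.4·12·5·430 / 1000 = 61.92 kN.
  Edge l_c = 30 − 14/2 = 23 → r_n = 59.34 kN; interior l_c = 40 − 14 = 26 → r_n = 61.92 kN.
  R_n,bearing = 2·59.34 + 8·61.92 = 614 kN → 0.75 × 614 = 461 kN.
Bearing governs: 461 kN.

461 kN (bearing governs)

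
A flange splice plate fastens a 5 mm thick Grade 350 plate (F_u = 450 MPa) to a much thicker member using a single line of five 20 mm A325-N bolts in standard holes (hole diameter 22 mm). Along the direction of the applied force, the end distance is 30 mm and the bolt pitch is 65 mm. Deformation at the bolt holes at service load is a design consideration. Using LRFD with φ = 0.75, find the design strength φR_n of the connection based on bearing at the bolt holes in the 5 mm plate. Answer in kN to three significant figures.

Per bolt r_n = 1.2 l_c t F_u ≤ 2.4 d t F_u; upper limit = 2.4 × 20 × 5 × 450 / 1000 = 108 kN.
Edge bolt: l_c = 30 − 22/2 = 19 mm → 1.2 × 19 × 5 × 450 / 1000 = 51.3 → r_n = 51.3 kN.
Interior bolts: l_c = 65 − 22 = 43 mm → 1.2 × 43 × 5 × 450 / 1000 = 116.1 → r_n = 108 kN.
R_n = 1 × 51.3 + 4 × 108 = 483.3 kN.
Design strength φR_n = 0.75 × 483.3 = 362 kN.

362 kN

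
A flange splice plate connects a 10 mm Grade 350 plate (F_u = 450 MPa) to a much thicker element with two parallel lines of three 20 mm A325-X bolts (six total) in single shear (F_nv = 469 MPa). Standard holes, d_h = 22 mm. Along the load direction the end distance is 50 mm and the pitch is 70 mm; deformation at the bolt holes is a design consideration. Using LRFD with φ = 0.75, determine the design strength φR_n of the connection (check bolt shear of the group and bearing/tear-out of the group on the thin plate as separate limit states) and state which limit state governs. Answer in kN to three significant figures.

663 kN (bolt shear governs)

Bolt shear: A_b = π·20²/4 = 314.2 mm²; R_n = 469 × 314.2 × 6 × 1 / 1000 = 884 kN → 0.75 × 884 = 663 kN.
Bearing (1.2 l_c t F_u ≤ 2.4 d t F_u): upper limit = 2.4·20·10·450 / 1000 = 216 kN.
  Edge l_c = 50 − 22/2 = 39 → r_n = 210.6 kN; interior l_c = 70 − 22 = 48 → r_n = 216 kN.
  R_n,bearing = 2·210.6 + 4·216 = 1285 kN → 0.75 × 1285 = 964 kN.
Bolt shear governs: 663 kN.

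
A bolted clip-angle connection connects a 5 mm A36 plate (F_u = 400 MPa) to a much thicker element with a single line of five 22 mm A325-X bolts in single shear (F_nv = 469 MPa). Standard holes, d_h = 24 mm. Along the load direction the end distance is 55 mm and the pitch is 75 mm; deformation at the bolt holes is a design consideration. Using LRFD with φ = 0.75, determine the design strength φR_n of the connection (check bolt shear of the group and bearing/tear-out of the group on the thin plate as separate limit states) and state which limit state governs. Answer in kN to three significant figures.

394 kN (bearing governs)

Bolt shear: A_b = π·22²/4 = 380.1 mm²; R_n = 469 × 380.1 × 5 × 1 / 1000 = 891.4 kN → 0.75 × 891.4 = 669 kN.
Bearing (1.2 l_c t F_u ≤ 2.4 d t F_u): upper limit = 2.4·22·5·400 / 1000 = 105.6 kN.
  Edge l_c = 55 − 24/2 = 43 → r_n = 103.2 kN; interior l_c = 75 − 24 = 51 → r_n = 105.6 kN.
  R_n,bearing = 1·103.2 + 4·105.6 = 525.6 kN → 0.75 × 525.6 = 394 kN.
Bearing governs: 394 kN.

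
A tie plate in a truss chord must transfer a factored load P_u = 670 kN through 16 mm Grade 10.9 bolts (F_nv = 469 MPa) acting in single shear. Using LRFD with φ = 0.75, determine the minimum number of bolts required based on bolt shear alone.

10 bolts

A_b = π·16²/4 = 201.1 mm².
Per-bolt design strength φR_n = 0.75 × 469 × 201.1 × 1 / 1000 = 70.72 kN.
n ≥ 670 / 70.72 = 9.474 → use 10 bolts.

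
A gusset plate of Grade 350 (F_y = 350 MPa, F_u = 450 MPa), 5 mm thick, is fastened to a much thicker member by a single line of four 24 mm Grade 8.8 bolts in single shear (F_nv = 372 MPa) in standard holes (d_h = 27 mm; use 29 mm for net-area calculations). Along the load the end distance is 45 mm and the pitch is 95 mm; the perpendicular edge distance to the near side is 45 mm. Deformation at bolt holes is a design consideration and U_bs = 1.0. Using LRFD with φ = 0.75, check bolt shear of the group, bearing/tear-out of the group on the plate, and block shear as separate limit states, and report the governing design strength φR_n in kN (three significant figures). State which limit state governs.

283 kN (block shear governs)

Bolt shear: A_b = π·24²/4 = 452.4 mm²; R_n = 372 × 452.4 × 4 × 1 / 1000 = 673.2 kN → 0.75 × 673.2 = 505 kN.
Bearing: edge l_c = 31.5, r_n = 85.05 kN; interior l_c = 68, r_n = 129.6 kN; R_n = 85.05 + 3·129.6 = 473.8 kN → 355 kN.
Block shear: A_gv = 1650, A_nv = 1142, A_nt = 152.5 mm²; R_n = min(0.6F_uA_nv, 0.6F_yA_gv) + U_bs·F_u·A_nt = 377.1 kN → 283 kN.
Block shear governs: 283 kN.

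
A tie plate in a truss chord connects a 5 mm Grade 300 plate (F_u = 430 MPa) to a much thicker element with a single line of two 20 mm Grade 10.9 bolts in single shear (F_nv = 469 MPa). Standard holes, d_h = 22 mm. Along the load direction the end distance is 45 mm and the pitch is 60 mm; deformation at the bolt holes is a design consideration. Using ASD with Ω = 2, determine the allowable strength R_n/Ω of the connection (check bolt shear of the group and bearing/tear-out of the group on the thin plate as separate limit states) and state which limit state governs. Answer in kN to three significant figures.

92.9 kN (bearing governs)

Bolt shear: A_b = π·20²/4 = 314.2 mm²; R_n = 469 × 314.2 × 2 × 1 / 1000 = 294.7 kN → 294.7 / 2 = 147 kN.
Bearing (1.2 l_c t F_u ≤ 2.4 d t F_u): upper limit = 2.4·20·5·430 / 1000 = 103.2 kN.
  Edge l_c = 45 − 22/2 = 34 → r_n = 87.72 kN; interior l_c = 60 − 22 = 38 → r_n = 98.04 kN.
  R_n,bearing = 1·87.72 + 1·98.04 = 185.8 kN → 185.8 / 2 = 92.9 kN.
Bearing governs: 92.9 kN.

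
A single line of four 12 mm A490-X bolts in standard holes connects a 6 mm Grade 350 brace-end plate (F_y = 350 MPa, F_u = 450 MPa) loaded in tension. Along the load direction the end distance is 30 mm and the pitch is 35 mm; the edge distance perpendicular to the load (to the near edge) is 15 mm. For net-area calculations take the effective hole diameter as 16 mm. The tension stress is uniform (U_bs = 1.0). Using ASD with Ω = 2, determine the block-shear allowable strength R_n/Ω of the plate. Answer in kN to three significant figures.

73.4 kN

Shear plane L_v = 30 + 3·35 = 135 mm; A_gv = 135 × 6 = 810 mm².
A_nv = (135 − 3.5·16) × 6 = 474 mm².
A_nt = (15 − 0.5·16) × 6 = 42 mm².
0.6 F_u A_nv = 128 kN; 0.6 F_y A_gv = 170.1 kN → shear rupture governs the shear term.
R_n = 128 + 1.0 × 450 × 42 / 1000 = 146.9 kN.
Allowable strength R_n/Ω = 146.9 / 2 = 73.4 kN.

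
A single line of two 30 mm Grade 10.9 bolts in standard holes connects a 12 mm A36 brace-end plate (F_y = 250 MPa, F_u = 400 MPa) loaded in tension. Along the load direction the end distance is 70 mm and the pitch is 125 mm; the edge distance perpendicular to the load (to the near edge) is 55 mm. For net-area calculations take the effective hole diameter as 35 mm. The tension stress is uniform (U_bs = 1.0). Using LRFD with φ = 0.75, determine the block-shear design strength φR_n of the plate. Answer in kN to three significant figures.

398 kN

Shear plane L_v = 70 + 1·125 = 195 mm; A_gv = 195 × 12 = 2340 mm².
A_nv = (195 − 1.5·35) × 12 = 1710 mm².
A_nt = (55 − 0.5·35) × 12 = 450 mm².
0.6 F_u A_nv = 410.4 kN; 0.6 F_y A_gv = 351 kN → shear yielding governs the shear term.
R_n = 351 + 1.0 × 400 × 450 / 1000 = 531 kN.
Design strength φR_n = 0.75 × 531 = 398 kN.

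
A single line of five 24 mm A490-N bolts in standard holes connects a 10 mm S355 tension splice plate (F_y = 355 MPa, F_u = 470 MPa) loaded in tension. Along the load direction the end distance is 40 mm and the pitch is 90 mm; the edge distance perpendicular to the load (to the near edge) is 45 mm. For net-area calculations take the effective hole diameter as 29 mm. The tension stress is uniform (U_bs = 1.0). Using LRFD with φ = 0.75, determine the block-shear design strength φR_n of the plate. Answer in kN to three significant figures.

Shear plane L_v = 40 + 4·90 = 400 mm; A_gv = 400 × 10 = 4000 mm².
A_nv = (400 − 4.5·29) × 10 = 2695 mm².
A_nt = (45 − 0.5·29) × 10 = 305 mm².
0.6 F_u A_nv = 760 kN; 0.6 F_y A_gv = 852 kN → shear rupture governs the shear term.
R_n = 760 + 1.0 × 470 × 305 / 1000 = 903.3 kN.
Design strength φR_n = 0.75 × 903.3 = 678 kN.

678 kN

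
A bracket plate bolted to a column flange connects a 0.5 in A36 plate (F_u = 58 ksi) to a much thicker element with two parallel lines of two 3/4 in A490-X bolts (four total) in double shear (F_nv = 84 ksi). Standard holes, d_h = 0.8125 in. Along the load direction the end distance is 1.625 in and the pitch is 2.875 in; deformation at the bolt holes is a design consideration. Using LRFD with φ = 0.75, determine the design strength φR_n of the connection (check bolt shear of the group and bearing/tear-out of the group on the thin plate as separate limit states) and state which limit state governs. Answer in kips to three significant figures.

Bolt shear: A_b = π·0.75²/4 = 0.4418 in²; R_n = 84 × 0.4418 × 4 × 2 = 296.9 kips → 0.75 × 296.9 = 223 kips.
Bearing (1.2 l_c t F_u ≤ 2.4 d t F_u): upper limit = 2.4·0.75·0.5·58 = 52.2 kips.
  Edge l_c = 1.625 − 0.8125/2 = 1.219 → r_n = 42.41 kips; interior l_c = 2.875 − 0.8125 = 2.062 → r_n = 52.2 kips.
  R_n,bearing = 2·42.41 + 2·52.2 = 189.2 kips → 0.75 × 189.2 = 142 kips.
Bearing governs: 142 kips.

142 kips (bearing governs)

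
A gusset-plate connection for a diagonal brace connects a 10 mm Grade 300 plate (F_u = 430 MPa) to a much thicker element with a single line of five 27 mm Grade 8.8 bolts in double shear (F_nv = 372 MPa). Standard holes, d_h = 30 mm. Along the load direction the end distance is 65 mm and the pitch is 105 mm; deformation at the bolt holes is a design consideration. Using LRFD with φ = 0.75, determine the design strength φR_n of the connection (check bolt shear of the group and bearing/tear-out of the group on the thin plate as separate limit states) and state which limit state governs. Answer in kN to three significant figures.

1030 kN (bearing governs)

Bolt shear: A_b = π·27²/4 = 572.6 mm²; R_n = 372 × 572.6 × 5 × 2 / 1000 = 2130 kN → 0.75 × 2130 = 1600 kN.
Bearing (1.2 l_c t F_u ≤ 2.4 d t F_u): upper limit = 2.4·27·10·430 / 1000 = 278.6 kN.
  Edge l_c = 65 − 30/2 = 50 → r_n = 258 kN; interior l_c = 105 − 30 = 75 → r_n = 278.6 kN.
  R_n,bearing = 1·258 + 4·278.6 = 1373 kN → 0.75 × 1373 = 1030 kN.
Bearing governs: 1030 kN.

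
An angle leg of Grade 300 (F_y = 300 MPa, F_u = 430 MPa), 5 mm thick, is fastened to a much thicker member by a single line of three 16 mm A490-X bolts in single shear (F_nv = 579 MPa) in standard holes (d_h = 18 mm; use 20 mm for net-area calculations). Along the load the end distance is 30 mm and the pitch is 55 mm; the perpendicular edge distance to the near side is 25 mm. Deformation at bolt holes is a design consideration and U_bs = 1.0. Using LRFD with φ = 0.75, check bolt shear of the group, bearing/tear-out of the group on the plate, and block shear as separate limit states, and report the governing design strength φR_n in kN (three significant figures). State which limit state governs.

Bolt shear: A_b = π·16²/4 = 201.1 mm²; R_n = 579 × 201.1 × 3 × 1 / 1000 = 349.2 kN → 0.75 × 349.2 = 262 kN.
Bearing: edge l_c = 21, r_n = 54.18 kN; interior l_c = 37, r_n = 82.56 kN; R_n = 54.18 + 2·82.56 = 219.3 kN → 164 kN.
Block shear: A_gv = 700, A_nv = 450, A_nt = 75 mm²; R_n = min(0.6F_uA_nv, 0.6F_yA_gv) + U_bs·F_u·A_nt = 148.3 kN → 111 kN.
Block shear governs: 111 kN.

111 kN (block shear governs)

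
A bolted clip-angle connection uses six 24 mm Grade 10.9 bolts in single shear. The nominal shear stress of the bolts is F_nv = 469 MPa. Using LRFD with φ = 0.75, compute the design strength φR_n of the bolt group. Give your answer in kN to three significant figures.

955 kN

A_b = π × 24² / 4 = 452.4 mm².
R_n = F_nv · A_b · n · n_s = 469 × 452.4 × 6 × 1 / 1000 = 1273 kN.
Design strength φR_n = 0.75 × 1273 = 955 kN.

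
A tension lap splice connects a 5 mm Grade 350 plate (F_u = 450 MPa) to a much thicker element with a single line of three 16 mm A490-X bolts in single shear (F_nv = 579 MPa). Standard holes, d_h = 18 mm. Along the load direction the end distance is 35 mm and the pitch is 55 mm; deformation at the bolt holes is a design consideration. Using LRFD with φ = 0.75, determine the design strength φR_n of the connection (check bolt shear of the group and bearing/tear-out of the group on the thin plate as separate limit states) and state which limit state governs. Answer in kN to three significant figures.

182 kN (bearing governs)

Bolt shear: A_b = π·16²/4 = 201.1 mm²; R_n = 579 × 201.1 × 3 × 1 / 1000 = 349.2 kN → 0.75 × 349.2 = 262 kN.
Bearing (1.2 l_c t F_u ≤ 2.4 d t F_u): upper limit = 2.4·16·5·450 / 1000 = 86.4 kN.
  Edge l_c = 35 − 18/2 = 26 → r_n = 70.2 kN; interior l_c = 55 − 18 = 37 → r_n = 86.4 kN.
  R_n,bearing = 1·70.2 + 2·86.4 = 243 kN → 0.75 × 243 = 182 kN.
Bearing governs: 182 kN.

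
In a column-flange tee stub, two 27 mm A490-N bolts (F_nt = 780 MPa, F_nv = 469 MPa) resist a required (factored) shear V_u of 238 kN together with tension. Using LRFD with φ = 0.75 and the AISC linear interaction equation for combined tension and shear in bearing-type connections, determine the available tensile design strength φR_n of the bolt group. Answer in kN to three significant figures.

475 kN

A_b = π·27²/4 = 572.6 mm²; f_rv = 238 × 1000 / (2 × 572.6) = 207.8 MPa.
F'_nt = 1.3 F_nt − (F_nt / φF_nv) f_rv = 1.3·780 − (780/(0.75·469))·207.8 = 553.1 MPa, capped at F_nt → F'_nt = 553.1 MPa.
R_n = F'_nt · A_b · n = 553.1 × 572.6 × 2 / 1000 = 633.4 kN.
Design strength φR_n = 0.75 × 633.4 = 475 kN.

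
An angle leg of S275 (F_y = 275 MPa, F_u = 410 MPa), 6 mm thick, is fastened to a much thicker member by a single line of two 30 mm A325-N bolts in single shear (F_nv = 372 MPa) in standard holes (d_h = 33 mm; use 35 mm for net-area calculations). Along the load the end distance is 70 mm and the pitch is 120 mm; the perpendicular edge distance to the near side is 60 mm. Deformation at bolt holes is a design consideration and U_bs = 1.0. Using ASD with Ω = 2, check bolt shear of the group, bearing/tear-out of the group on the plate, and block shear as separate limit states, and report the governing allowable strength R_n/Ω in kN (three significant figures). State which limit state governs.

146 kN (block shear governs)

Bolt shear: A_b = π·30²/4 = 706.9 mm²; R_n = 372 × 706.9 × 2 × 1 / 1000 = 525.9 kN → 525.9 / 2 = 263 kN.
Bearing: edge l_c = 53.5, r_n = 157.9 kN; interior l_c = 87, r_n = 177.1 kN; R_n = 157.9 + 1·177.1 = 335.1 kN → 168 kN.
Block shear: A_gv = 1140, A_nv = 825, A_nt = 255 mm²; R_n = min(0.6F_uA_nv, 0.6F_yA_gv) + U_bs·F_u·A_nt = 292.7 kN → 146 kN.
Block shear governs: 146 kN.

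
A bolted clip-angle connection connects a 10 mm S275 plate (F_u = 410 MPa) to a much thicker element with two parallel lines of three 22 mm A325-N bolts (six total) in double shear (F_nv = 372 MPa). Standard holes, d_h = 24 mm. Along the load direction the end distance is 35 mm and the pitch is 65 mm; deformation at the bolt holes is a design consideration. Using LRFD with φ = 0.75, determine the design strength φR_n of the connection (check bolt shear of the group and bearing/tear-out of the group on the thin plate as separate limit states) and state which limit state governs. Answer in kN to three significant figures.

775 kN (bearing governs)

Bolt shear: A_b = π·22²/4 = 380.1 mm²; R_n = 372 × 380.1 × 6 × 2 / 1000 = 1697 kN → 0.75 × 1697 = 1270 kN.
Bearing (1.2 l_c t F_u ≤ 2.4 d t F_u): upper limit = 2.4·22·10·410 / 1000 = 216.5 kN.
  Edge l_c = 35 − 24/2 = 23 → r_n = 113.2 kN; interior l_c = 65 − 24 = 41 → r_n = 201.7 kN.
  R_n,bearing = 2·113.2 + 4·201.7 = 1033 kN → 0.75 × 1033 = 775 kN.
Bearing governs: 775 kN.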